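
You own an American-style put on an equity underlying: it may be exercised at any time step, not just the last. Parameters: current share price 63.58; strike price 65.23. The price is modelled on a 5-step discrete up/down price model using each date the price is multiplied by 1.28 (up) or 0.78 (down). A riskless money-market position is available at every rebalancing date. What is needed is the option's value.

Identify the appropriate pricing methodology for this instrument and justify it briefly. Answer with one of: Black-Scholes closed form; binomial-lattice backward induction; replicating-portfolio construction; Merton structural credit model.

Key observation: the exercise right at every one of the 5 steps is what matters: each node needs max(65.23 − S, continuation), which only the stepwise tree valuation starting from spot 63.58 delivers.

framework: binomial-lattice backward induction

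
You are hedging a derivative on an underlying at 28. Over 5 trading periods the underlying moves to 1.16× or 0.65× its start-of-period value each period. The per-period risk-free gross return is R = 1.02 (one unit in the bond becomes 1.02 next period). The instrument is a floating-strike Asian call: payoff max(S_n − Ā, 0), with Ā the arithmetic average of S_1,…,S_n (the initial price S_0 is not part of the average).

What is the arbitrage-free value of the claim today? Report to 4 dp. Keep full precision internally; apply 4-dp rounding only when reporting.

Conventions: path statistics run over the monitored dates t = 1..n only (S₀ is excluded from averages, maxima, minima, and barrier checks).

Risk-neutral up-probability p* = (R−d)/(u−d) = (1.02−0.65)/(1.16−0.65) = 0.7255; the claim prices as the p*-weighted sum of path payoffs discounted by R^5.
Enumerate all 2^5 = 32 price paths (U = up ×1.16, D = down ×0.65); each path with k up-moves has probability p*^k·(1−p*)^(5−k).
DDDDD: Ā=9.1933, payoff=0.0000, prob=0.001559
UDDDD: Ā=16.4065, payoff=0.0000, prob=0.004120
DUDDD: Ā=13.5505, payoff=0.0000, prob=0.004120
UUDDD: Ā=24.1824, payoff=0.0000, prob=0.010888
DDUDD: Ā=11.6941, payoff=0.0000, prob=0.004120
UDUDD: Ā=20.8695, payoff=0.0000, prob=0.010888
DUUDD: Ā=18.0135, payoff=0.0000, prob=0.010888
UUUDD: Ā=32.1471, payoff=0.0000, prob=0.028775
DDDUD: Ā=10.4874, payoff=0.0000, prob=0.004120
UDDUD: Ā=18.7160, payoff=0.0000, prob=0.010888
DUDUD: Ā=15.8600, payoff=0.0000, prob=0.010888
UUDUD: Ā=28.3041, payoff=0.0000, prob=0.028775
DDUUD: Ā=14.0036, payoff=0.0000, prob=0.010888
UDUUD: Ā=24.9911, payoff=0.0000, prob=0.028775
DUUUD: Ā=22.1351, payoff=0.0000, prob=0.028775
UUUUD: Ā=39.5027, payoff=0.0000, prob=0.076047
DDDDU: Ā=9.7031, payoff=0.0000, prob=0.004120
UDDDU: Ā=17.3163, payoff=0.0000, prob=0.010888
DUDDU: Ā=14.4603, payoff=0.0000, prob=0.010888
UUDDU: Ā=25.8061, payoff=0.0000, prob=0.028775
DDUDU: Ā=12.6039, payoff=0.0000, prob=0.010888
UDUDU: Ā=22.4932, payoff=0.0000, prob=0.028775
DUUDU: Ā=19.6372, payoff=0.0000, prob=0.028775
UUUDU: Ā=35.0448, payoff=0.0000, prob=0.076047
DDDUU: Ā=11.3973, payoff=0.0000, prob=0.010888
UDDUU: Ā=20.3397, payoff=0.0000, prob=0.028775
DUDUU: Ā=17.4837, payoff=0.9817, prob=0.028775
UUDUU: Ā=31.2017, payoff=1.7519, prob=0.076047
DDUUU: Ā=15.6273, payoff=2.8381, prob=0.028775
UDUUU: Ā=27.8888, payoff=5.0649, prob=0.076047
DUUUU: Ā=25.0328, payoff=7.9209, prob=0.076047
UUUUU: Ā=44.6739, payoff=14.1357, prob=0.200982
Price = Σ prob·payoff / R^5 = 4.071694 / 1.104081 = 3.6879

price = 3.6879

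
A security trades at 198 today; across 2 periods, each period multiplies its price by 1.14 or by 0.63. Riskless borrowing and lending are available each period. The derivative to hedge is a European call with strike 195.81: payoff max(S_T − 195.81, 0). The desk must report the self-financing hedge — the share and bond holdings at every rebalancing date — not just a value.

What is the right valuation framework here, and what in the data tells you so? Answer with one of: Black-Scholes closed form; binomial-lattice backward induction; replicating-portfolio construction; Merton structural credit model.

framework: replicating-portfolio construction

Key observation: since the answer must list Δ and B at each node of the 1.14/0.63 lattice on 198, the replicating-portfolio method — solving the two-state system at every node — is the one that applies.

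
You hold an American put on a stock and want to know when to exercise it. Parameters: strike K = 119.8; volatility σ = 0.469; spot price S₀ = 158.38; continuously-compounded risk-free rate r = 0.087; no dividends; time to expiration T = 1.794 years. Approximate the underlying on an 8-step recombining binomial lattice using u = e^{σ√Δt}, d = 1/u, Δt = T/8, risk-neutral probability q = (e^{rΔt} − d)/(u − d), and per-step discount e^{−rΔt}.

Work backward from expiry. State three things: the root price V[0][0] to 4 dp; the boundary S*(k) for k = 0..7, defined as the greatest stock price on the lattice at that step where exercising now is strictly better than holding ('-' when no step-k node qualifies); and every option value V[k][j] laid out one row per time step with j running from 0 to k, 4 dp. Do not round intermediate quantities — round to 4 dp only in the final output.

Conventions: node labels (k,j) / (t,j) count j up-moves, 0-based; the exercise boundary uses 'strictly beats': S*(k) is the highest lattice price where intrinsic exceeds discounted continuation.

price = 12.8578
boundary = - - - - 65.1451 52.1707 65.1451 81.3460
tree:
12.8578
19.2927 6.6436
28.1901 10.7613 2.6032
39.9457 17.0271 4.6394 0.5777
54.6549 26.1664 8.1514 1.1521 0.0000
67.6293 38.7452 14.0604 2.2976 0.0000 0.0000
78.0196 54.6549 23.6613 4.5821 0.0000 0.0000 0.0000
86.3407 67.6293 38.4540 9.1380 0.0000 0.0000 0.0000 0.0000
93.0044 78.0196 54.6549 18.2240 0.0000 0.0000 0.0000 0.0000 0.0000

params: Δt=0.22425 u=1.24869 d=0.80084 q=0.48869 e^(-rΔt)=0.98068
t_8 payoffs: 93.0044 78.0196 54.6549 18.2240 0.0000 0.0000 0.0000 0.0000 0.0000
t_7: node(7,0) S=33.4593 payoff=86.3407 vs cont=84.0260 → 86.3407 [stop]  node(7,1) S=52.1707 payoff=67.6293 vs cont=65.3147 → 67.6293 [stop]  node(7,2) S=81.3460 payoff=38.4540 vs cont=36.1394 → 38.4540 [stop]  node(7,3) S=126.8369 payoff=0.0000 vs cont=9.1380 → 9.1380 [wait]  node(7,4) S=197.7676 payoff=0.0000 vs cont=0.0000 → 0.0000 [wait]  node(7,5) S=308.3645 payoff=0.0000 vs cont=0.0000 → 0.0000 [wait]  node(7,6) S=480.8104 payoff=0.0000 vs cont=0.0000 → 0.0000 [wait]  node(7,7) S=749.6926 payoff=0.0000 vs cont=0.0000 → 0.0000 [wait]  ⇒ S*(7)=81.3460
t_6: node(6,0) S=41.7804 payoff=78.0196 vs cont=75.7050 → 78.0196 [stop]  node(6,1) S=65.1451 payoff=54.6549 vs cont=52.3403 → 54.6549 [stop]  node(6,2) S=101.5760 payoff=18.2240 vs cont=23.6613 → 23.6613 [wait]  node(6,3) S=158.3800 payoff=0.0000 vs cont=4.5821 → 4.5821 [wait]  node(6,4) S=246.9504 payoff=0.0000 vs cont=0.0000 → 0.0000 [wait]  node(6,5) S=385.0518 payoff=0.0000 vs cont=0.0000 → 0.0000 [wait]  node(6,6) S=600.3832 payoff=0.0000 vs cont=0.0000 → 0.0000 [wait]  ⇒ S*(6)=65.1451
t_5: node(5,0) S=52.1707 payoff=67.6293 vs cont=65.3147 → 67.6293 [stop]  node(5,1) S=81.3460 payoff=38.4540 vs cont=38.7452 → 38.7452 [wait]  node(5,2) S=126.8369 payoff=0.0000 vs cont=14.0604 → 14.0604 [wait]  node(5,3) S=197.7676 payoff=0.0000 vs cont=2.2976 → 2.2976 [wait]  node(5,4) S=308.3645 payoff=0.0000 vs cont=0.0000 → 0.0000 [wait]  node(5,5) S=480.8104 payoff=0.0000 vs cont=0.0000 → 0.0000 [wait]  ⇒ S*(5)=52.1707
t_4: node(4,0) S=65.1451 payoff=54.6549 vs cont=52.4799 → 54.6549 [stop]  node(4,1) S=101.5760 payoff=18.2240 vs cont=26.1664 → 26.1664 [wait]  node(4,2) S=158.3800 payoff=0.0000 vs cont=8.1514 → 8.1514 [wait]  node(4,3) S=246.9504 payoff=0.0000 vs cont=1.1521 → 1.1521 [wait]  node(4,4) S=385.0518 payoff=0.0000 vs cont=0.0000 → 0.0000 [wait]  ⇒ S*(4)=65.1451
t_3: node(3,0) S=81.3460 payoff=38.4540 vs cont=39.9457 → 39.9457 [wait]  node(3,1) S=126.8369 payoff=0.0000 vs cont=17.0271 → 17.0271 [wait]  node(3,2) S=197.7676 payoff=0.0000 vs cont=4.6394 → 4.6394 [wait]  node(3,3) S=308.3645 payoff=0.0000 vs cont=0.5777 → 0.5777 [wait]  ⇒ S*(3)=-
t_2: node(2,0) S=101.5760 payoff=18.2240 vs cont=28.1901 → 28.1901 [wait]  node(2,1) S=158.3800 payoff=0.0000 vs cont=10.7613 → 10.7613 [wait]  node(2,2) S=246.9504 payoff=0.0000 vs cont=2.6032 → 2.6032 [wait]  ⇒ S*(2)=-
t_1: node(1,0) S=126.8369 payoff=0.0000 vs cont=19.2927 → 19.2927 [wait]  node(1,1) S=197.7676 payoff=0.0000 vs cont=6.6436 → 6.6436 [wait]  ⇒ S*(1)=-
t_0: node(0,0) S=158.3800 payoff=0.0000 vs cont=12.8578 → 12.8578 [wait]  ⇒ S*(0)=-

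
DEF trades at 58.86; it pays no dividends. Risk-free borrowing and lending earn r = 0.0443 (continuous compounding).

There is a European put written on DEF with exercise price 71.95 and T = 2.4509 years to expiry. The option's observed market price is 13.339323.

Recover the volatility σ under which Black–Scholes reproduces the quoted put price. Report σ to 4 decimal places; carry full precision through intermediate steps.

At σ = 0.2680 the Black–Scholes value reproduces the quote:
σ√T = 0.268·√2.4509 = 0.419563
d₁ = (ln(S/K) + (r+σ²/2)T) / (σ√T) = (ln(58.86/71.95) + (0.0443+0.268²/2)·2.4509) / 0.419563 = (-0.200810 + 0.196592) / 0.419563 = -0.010054
d₂ = d₁ − σ√T = -0.010054 − 0.419563 = -0.429617
e^{−rT} = 0.897112
N(−d₁) = 0.504011,  N(−d₂) = 0.666263
V = K·e^{−rT}·N(−d₂) − S·N(−d₁) = 43.005393 − 29.666071 = 13.339323 (matching the quote); vega is positive throughout, so no other σ reproduces this price

sigma = 0.2680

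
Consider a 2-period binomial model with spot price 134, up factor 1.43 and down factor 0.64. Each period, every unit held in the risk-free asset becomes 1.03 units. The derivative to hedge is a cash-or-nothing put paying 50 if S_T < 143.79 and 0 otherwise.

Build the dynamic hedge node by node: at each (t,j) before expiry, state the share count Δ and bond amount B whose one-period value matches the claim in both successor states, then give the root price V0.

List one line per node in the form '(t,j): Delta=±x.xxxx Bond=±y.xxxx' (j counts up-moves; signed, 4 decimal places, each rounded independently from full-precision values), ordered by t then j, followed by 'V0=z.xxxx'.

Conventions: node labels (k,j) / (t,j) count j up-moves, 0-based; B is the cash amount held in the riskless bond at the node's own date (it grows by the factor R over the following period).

No-arbitrage ⇒ martingale measure with p* = (R−d)/(u−d) = 0.4937.
Payoffs at expiry: V(2,0)=50.0000, V(2,1)=50.0000, V(2,2)=0.0000
  t=1,j=0: stock 85.7600 → up 122.6368 (V=50.0000), down 54.8864 (V=50.0000). Price 48.5437; hedge Δ=0.0000, bond B=48.5437.
  t=1,j=1: stock 191.6200 → up 274.0166 (V=0.0000), down 122.6368 (V=50.0000). Price 24.5791; hedge Δ=-0.3303, bond B=87.8702.
  t=0,j=0: stock 134.0000 → up 191.6200 (V=24.5791), down 85.7600 (V=48.5437). Price 35.6437; hedge Δ=-0.2264, bond B=65.9787.
Sanity check at the root: Δ(0,0)·S0 + B(0,0) reproduces V0 = 35.6437.

(0,0): Delta=-0.2264 Bond=65.9787
(1,0): Delta=0.0000 Bond=48.5437
(1,1): Delta=-0.3303 Bond=87.8702
V0=35.6437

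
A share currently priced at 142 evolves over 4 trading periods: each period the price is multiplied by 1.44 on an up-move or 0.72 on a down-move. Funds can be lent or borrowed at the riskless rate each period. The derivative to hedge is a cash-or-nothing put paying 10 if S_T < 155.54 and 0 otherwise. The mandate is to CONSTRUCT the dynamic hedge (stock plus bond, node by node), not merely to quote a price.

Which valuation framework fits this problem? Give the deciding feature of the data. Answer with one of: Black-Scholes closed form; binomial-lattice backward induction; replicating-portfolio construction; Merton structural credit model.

Key observation: since the answer must list Δ and B at each node of the 1.44/0.72 lattice on 142, the replicating-portfolio method — solving the two-state system at every node — is the one that applies.

framework: replicating-portfolio construction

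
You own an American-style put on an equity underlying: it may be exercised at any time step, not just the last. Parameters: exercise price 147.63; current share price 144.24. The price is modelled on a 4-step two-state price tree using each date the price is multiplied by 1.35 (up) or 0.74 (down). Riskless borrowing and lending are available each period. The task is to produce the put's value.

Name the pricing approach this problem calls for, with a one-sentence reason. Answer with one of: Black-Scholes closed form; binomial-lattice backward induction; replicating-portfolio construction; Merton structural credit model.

framework: binomial-lattice backward induction

Key observation: an American put (K = 147.63, S₀ = 144.24) on a 4-date tree has no closed form — the optimal stopping decision is embedded and must be resolved recursively from expiry.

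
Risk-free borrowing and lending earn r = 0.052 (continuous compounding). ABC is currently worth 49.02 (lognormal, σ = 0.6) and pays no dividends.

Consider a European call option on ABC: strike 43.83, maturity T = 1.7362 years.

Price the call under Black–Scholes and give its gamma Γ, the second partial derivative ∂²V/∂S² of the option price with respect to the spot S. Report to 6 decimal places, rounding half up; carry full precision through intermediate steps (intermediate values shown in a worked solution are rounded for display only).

σ√T = 0.6·√1.7362 = 0.790590
d₁ = (ln(S/K) + (r+σ²/2)T) / (σ√T) = (ln(49.02/43.83) + (0.052+0.6²/2)·1.7362) / 0.790590 = (0.111910 + 0.402798) / 0.790590 = 0.651044
d₂ = d₁ − σ√T = 0.651044 − 0.790590 = -0.139546
e^{−rT} = 0.913673
N(d₁) = 0.742491,  N(d₂) = 0.444509
Call price V = S·N(d₁) − K·e^{−rT}·N(d₂) = 36.396899 − 17.800950 = 18.595949
φ(d₁) = (1/√(2π))·e^{−d₁²/2} = 0.322753
Γ = φ(d₁) / (S·σ·√T) = 0.008328

price = 18.595949
Γ = 0.008328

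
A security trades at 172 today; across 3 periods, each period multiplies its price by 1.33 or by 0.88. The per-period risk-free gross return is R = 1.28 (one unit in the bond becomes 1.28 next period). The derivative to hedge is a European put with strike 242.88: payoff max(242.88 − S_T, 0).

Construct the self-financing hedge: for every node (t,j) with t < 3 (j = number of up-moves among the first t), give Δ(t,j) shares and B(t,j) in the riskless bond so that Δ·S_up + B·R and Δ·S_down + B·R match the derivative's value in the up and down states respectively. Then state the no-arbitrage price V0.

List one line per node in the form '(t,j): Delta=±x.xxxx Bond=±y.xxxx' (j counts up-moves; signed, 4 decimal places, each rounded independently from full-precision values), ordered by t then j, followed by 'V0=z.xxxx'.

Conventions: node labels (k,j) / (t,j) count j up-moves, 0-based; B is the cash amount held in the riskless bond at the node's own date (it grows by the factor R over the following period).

(0,0): Delta=-0.1082 Bond=19.7275
(1,0): Delta=-0.7465 Bond=121.8661
(1,1): Delta=-0.0554 Bond=13.1743
(2,0): Delta=-1.0000 Bond=189.7500
(2,1): Delta=-0.7256 Bond=151.7684
(2,2): Delta=0.0000 Bond=0.0000
V0=1.1140

Risk-neutral probability p* = (R−d)/(u−d) = (1.28−0.88)/(1.33−0.88) = 0.8889.
Terminal payoffs: V(3,0)=125.6668, V(3,1)=65.7283, V(3,2)=0.0000, V(3,3)=0.0000
(2,0): S=133.1968. Δ = (V_up−V_dn)/(S_up−S_dn) = (65.7283−125.6668)/(177.1517−117.2132) = -1.0000. V = [p*·65.7283 + (1−p*)·125.6668]/1.28 = 56.5532. B = V − Δ·S = 189.7500.
(2,1): S=201.3088. Δ = (V_up−V_dn)/(S_up−S_dn) = (0.0000−65.7283)/(267.7407−177.1517) = -0.7256. V = [p*·0.0000 + (1−p*)·65.7283]/1.28 = 5.7056. B = V − Δ·S = 151.7684.
(2,2): S=304.2508. Δ = (V_up−V_dn)/(S_up−S_dn) = (0.0000−0.0000)/(404.6536−267.7407) = 0.0000. V = [p*·0.0000 + (1−p*)·0.0000]/1.28 = 0.0000. B = V − Δ·S = 0.0000.
(1,0): S=151.3600. Δ = (V_up−V_dn)/(S_up−S_dn) = (5.7056−56.5532)/(201.3088−133.1968) = -0.7465. V = [p*·5.7056 + (1−p*)·56.5532]/1.28 = 8.8713. B = V − Δ·S = 121.8661.
(1,1): S=228.7600. Δ = (V_up−V_dn)/(S_up−S_dn) = (0.0000−5.7056)/(304.2508−201.3088) = -0.0554. V = [p*·0.0000 + (1−p*)·5.7056]/1.28 = 0.4953. B = V − Δ·S = 13.1743.
(0,0): S=172.0000. Δ = (V_up−V_dn)/(S_up−S_dn) = (0.4953−8.8713)/(228.7600−151.3600) = -0.1082. V = [p*·0.4953 + (1−p*)·8.8713]/1.28 = 1.1140. B = V − Δ·S = 19.7275.
Verification: the root portfolio costs Δ(0,0)·S0 + B(0,0) = 1.1140, matching V0.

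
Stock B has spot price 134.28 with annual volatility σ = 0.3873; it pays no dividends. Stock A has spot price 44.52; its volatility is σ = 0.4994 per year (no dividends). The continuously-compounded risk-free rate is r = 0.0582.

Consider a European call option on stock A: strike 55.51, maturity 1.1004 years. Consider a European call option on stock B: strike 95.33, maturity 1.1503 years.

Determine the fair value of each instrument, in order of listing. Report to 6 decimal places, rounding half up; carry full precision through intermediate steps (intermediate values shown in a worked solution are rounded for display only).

price(stock A call K=55.51) = 6.636875
price(stock B call K=95.33) = 48.960043

[stock A call K=55.51]
σ√T = 0.4994·√1.1004 = 0.523870
d₁ = (ln(S/K) + (r+σ²/2)T) / (σ√T) = (ln(44.52/55.51) + (0.0582+0.4994²/2)·1.1004) / 0.523870 = (-0.220625 + 0.201263) / 0.523870 = -0.036958
d₂ = d₁ − σ√T = -0.036958 − 0.523870 = -0.560829
e^{−rT} = 0.937964
N(d₁) = 0.485259,  N(d₂) = 0.287457
price = S·N(d₁) − K·e^{−rT}·N(d₂) = 21.603738 − 14.966863 = 6.636875
[stock B call K=95.33]
σ√T = 0.3873·√1.1503 = 0.415387
d₁ = (ln(S/K) + (r+σ²/2)T) / (σ√T) = (ln(134.28/95.33) + (0.0582+0.3873²/2)·1.1503) / 0.415387 = (0.342583 + 0.153221) / 0.415387 = 1.193593
d₂ = d₁ − σ√T = 1.193593 − 0.415387 = 0.778206
e^{−rT} = 0.935244
N(d₁) = 0.883681,  N(d₂) = 0.781776
price = S·N(d₁) − K·e^{−rT}·N(d₂) = 118.660745 − 69.700702 = 48.960043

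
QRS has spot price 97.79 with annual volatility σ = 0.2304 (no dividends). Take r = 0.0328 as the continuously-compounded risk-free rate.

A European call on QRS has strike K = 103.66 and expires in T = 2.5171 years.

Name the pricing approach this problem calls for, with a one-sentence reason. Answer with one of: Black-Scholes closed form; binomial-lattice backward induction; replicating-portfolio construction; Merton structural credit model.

framework: Black-Scholes closed form

Key observation: the instrument is a plain European call (strike 103.66) on a lognormal asset; the exact continuous-time formula applies directly.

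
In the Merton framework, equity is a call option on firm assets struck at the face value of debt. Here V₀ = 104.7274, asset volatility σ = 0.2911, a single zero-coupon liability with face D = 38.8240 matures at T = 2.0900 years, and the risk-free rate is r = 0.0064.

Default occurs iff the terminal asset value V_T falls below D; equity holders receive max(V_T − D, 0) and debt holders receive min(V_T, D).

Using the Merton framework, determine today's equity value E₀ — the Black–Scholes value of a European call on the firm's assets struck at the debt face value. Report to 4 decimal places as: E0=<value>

E0=66.4927

Equity is a call on the firm's assets struck at D = 38.8240:
d₁ = [ln(V₀/D) + (r + σ²/2)T] / (σ√T)
   = [ln(104.7274/38.8240) + (0.0064 + 0.5·0.2911²)·2.0900] / (0.2911·√2.0900)
   = [0.992322 + 0.101928] / 0.420838 = 2.600168
d₂ = d₁ − σ√T = 2.600168 − 0.420838 = 2.179330
N(d₁) = 0.995341,  N(d₂) = 0.985346,  e^(−rT) = 0.986713
E₀ = V₀·N(d₁) − D·e^(−rT)·N(d₂)
   = 104.7274·0.995341 − 38.8240·0.986713·0.985346 = 66.492689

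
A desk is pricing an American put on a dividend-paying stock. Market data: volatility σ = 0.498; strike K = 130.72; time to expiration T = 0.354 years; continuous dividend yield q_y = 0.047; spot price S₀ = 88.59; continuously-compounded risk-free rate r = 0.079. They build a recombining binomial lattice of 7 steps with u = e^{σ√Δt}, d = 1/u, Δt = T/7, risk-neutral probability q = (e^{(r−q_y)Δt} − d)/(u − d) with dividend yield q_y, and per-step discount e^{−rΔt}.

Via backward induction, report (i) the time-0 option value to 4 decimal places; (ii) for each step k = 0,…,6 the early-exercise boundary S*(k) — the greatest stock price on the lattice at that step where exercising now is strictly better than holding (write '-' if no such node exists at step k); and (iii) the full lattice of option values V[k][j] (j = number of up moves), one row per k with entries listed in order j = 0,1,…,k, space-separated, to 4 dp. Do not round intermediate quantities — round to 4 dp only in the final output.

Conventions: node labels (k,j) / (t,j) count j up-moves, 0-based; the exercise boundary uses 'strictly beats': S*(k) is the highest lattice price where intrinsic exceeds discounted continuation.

price = 42.6134
boundary = - 79.2041 70.8126 79.2041 88.5900 99.0881 110.8303
tree:
42.6134
51.5159 33.2959
59.9074 42.1929 23.9063
67.4098 51.5159 32.4150 14.8604
74.1173 59.9074 42.1300 22.1295 7.0860
80.1142 67.4098 51.5159 31.6319 11.9890 1.8175
85.4758 74.1173 59.9074 42.1300 19.8897 3.5042 0.0000
90.2693 80.1142 67.4098 51.5159 31.6319 6.7560 0.0000 0.0000

Δt=0.05057  u=1.11850  d=0.89405  q=0.47925  discount=0.99601
step 7 (expiry): payoffs max(K−S,0) = 90.2693 80.1142 67.4098 51.5159 31.6319 6.7560 0.0000 0.0000
step 6: (k=6,j=0): S=45.2442, K−S=85.4758, hold=85.0620 ⇒ V=85.4758 exercise | (k=6,j=1): S=56.6027, K−S=74.1173, hold=73.7305 ⇒ V=74.1173 exercise | (k=6,j=2): S=70.8126, K−S=59.9074, hold=59.5543 ⇒ V=59.9074 exercise | (k=6,j=3): S=88.5900, K−S=42.1300, hold=41.8191 ⇒ V=42.1300 exercise | (k=6,j=4): S=110.8303, K−S=19.8897, hold=19.6316 ⇒ V=19.8897 exercise | (k=6,j=5): S=138.6540, K−S=0.0000, hold=3.5042 ⇒ V=3.5042 continue | (k=6,j=6): S=173.4628, K−S=0.0000, hold=0.0000 ⇒ V=0.0000 continue  boundary S*=110.8303
step 5: (k=5,j=0): S=50.6058, K−S=80.1142, hold=79.7132 ⇒ V=80.1142 exercise | (k=5,j=1): S=63.3102, K−S=67.4098, hold=67.0389 ⇒ V=67.4098 exercise | (k=5,j=2): S=79.2041, K−S=51.5159, hold=51.1827 ⇒ V=51.5159 exercise | (k=5,j=3): S=99.0881, K−S=31.6319, hold=31.3459 ⇒ V=31.6319 exercise | (k=5,j=4): S=123.9640, K−S=6.7560, hold=11.9890 ⇒ V=11.9890 continue | (k=5,j=5): S=155.0849, K−S=0.0000, hold=1.8175 ⇒ V=1.8175 continue  boundary S*=99.0881
step 4: (k=4,j=0): S=56.6027, K−S=74.1173, hold=73.7305 ⇒ V=74.1173 exercise | (k=4,j=1): S=70.8126, K−S=59.9074, hold=59.5543 ⇒ V=59.9074 exercise | (k=4,j=2): S=88.5900, K−S=42.1300, hold=41.8191 ⇒ V=42.1300 exercise | (k=4,j=3): S=110.8303, K−S=19.8897, hold=22.1295 ⇒ V=22.1295 continue | (k=4,j=4): S=138.6540, K−S=0.0000, hold=7.0860 ⇒ V=7.0860 continue  boundary S*=88.5900
step 3: (k=3,j=0): S=63.3102, K−S=67.4098, hold=67.0389 ⇒ V=67.4098 exercise | (k=3,j=1): S=79.2041, K−S=51.5159, hold=51.1827 ⇒ V=51.5159 exercise | (k=3,j=2): S=99.0881, K−S=31.6319, hold=32.4150 ⇒ V=32.4150 continue | (k=3,j=3): S=123.9640, K−S=6.7560, hold=14.8604 ⇒ V=14.8604 continue  boundary S*=79.2041
step 2: (k=2,j=0): S=70.8126, K−S=59.9074, hold=59.5543 ⇒ V=59.9074 exercise | (k=2,j=1): S=88.5900, K−S=42.1300, hold=42.1929 ⇒ V=42.1929 continue | (k=2,j=2): S=110.8303, K−S=19.8897, hold=23.9063 ⇒ V=23.9063 continue  boundary S*=70.8126
step 1: (k=1,j=0): S=79.2041, K−S=51.5159, hold=51.2128 ⇒ V=51.5159 exercise | (k=1,j=1): S=99.0881, K−S=31.6319, hold=33.2959 ⇒ V=33.2959 continue  boundary S*=79.2041
step 0: (k=0,j=0): S=88.5900, K−S=42.1300, hold=42.6134 ⇒ V=42.6134 continue  boundary S*=-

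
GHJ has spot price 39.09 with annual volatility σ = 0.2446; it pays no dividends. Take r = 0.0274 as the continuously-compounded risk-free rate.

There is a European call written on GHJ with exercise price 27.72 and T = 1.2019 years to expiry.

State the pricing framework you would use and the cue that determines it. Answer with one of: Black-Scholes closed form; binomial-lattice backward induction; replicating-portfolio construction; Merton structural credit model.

Key observation: the strike-27.72 call on GHJ is European-exercise on a continuously-modelled lognormal underlying, so its value is a single closed-form evaluation.

framework: Black-Scholes closed form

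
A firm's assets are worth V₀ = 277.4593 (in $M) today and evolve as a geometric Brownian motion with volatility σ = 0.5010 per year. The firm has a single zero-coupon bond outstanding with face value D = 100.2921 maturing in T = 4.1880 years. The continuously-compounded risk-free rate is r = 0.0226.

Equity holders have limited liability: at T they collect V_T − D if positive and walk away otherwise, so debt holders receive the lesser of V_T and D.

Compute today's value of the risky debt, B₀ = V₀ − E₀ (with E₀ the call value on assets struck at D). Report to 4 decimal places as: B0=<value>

With assets at 277.4593 and a single debt payment of 100.2921 at 4.1880 years:
d₁ = [ln(V₀/D) + (r + σ²/2)T] / (σ√T)
   = [ln(277.4593/100.2921) + (0.0226 + 0.5·0.5010²)·4.1880] / (0.5010·√4.1880)
   = [1.017587 + 0.620245] / 1.025277 = 1.597454
d₂ = d₁ − σ√T = 1.597454 − 1.025277 = 0.572177
N(d₁) = 0.944918,  N(d₂) = 0.716399,  e^(−rT) = 0.909692
E₀ = V₀·N(d₁) − D·e^(−rT)·N(d₂)
   = 277.4593·0.944918 − 100.2921·0.909692·0.716399 = 196.815571
B₀ = V₀ − E₀ = 277.4593 − 196.815571 = 80.643729

B0=80.6437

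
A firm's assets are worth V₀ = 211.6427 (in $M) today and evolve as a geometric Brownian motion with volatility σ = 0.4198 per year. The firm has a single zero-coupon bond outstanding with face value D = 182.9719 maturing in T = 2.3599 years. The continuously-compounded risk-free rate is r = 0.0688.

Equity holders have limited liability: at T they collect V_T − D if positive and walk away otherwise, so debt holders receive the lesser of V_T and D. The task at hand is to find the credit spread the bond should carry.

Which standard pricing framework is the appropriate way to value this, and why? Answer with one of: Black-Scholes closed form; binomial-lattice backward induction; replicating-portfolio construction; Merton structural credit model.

Key observation: the asked-for credit quantity lives on the firm's capital structure — asset value, asset volatility, debt face 182.9719 — which is the structural model's domain.

framework: Merton structural credit model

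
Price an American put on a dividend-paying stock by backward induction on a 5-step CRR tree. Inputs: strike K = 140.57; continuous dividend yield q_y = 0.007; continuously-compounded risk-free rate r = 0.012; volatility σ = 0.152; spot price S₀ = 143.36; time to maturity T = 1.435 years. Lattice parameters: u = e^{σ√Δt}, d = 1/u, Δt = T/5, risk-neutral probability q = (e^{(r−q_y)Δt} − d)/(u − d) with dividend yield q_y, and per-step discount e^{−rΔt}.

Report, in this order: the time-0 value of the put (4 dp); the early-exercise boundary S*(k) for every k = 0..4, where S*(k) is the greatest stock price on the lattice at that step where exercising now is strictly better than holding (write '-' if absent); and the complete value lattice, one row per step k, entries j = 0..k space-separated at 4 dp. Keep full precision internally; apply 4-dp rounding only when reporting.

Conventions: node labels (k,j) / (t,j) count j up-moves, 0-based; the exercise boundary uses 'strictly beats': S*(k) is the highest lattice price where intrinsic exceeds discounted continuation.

Δt=0.28700  u=1.08484  d=0.92180  q=0.48846  discount=0.99656
step 5 (expiry): payoffs max(K−S,0) = 45.1576 28.2818 8.4212 0.0000 0.0000 0.0000
step 4: (k=4,j=0): S=103.5070, K−S=37.0630, hold=36.7875 ⇒ V=37.0630 exercise | (k=4,j=1): S=121.8144, K−S=18.7556, hold=18.5167 ⇒ V=18.7556 exercise | (k=4,j=2): S=143.3600, K−S=0.0000, hold=4.2929 ⇒ V=4.2929 continue | (k=4,j=3): S=168.7164, K−S=0.0000, hold=0.0000 ⇒ V=0.0000 continue | (k=4,j=4): S=198.5576, K−S=0.0000, hold=0.0000 ⇒ V=0.0000 continue  boundary S*=121.8144
step 3: (k=3,j=0): S=112.2882, K−S=28.2818, hold=28.0239 ⇒ V=28.2818 exercise | (k=3,j=1): S=132.1488, K−S=8.4212, hold=11.6509 ⇒ V=11.6509 continue | (k=3,j=2): S=155.5223, K−S=0.0000, hold=2.1884 ⇒ V=2.1884 continue | (k=3,j=3): S=183.0298, K−S=0.0000, hold=0.0000 ⇒ V=0.0000 continue  boundary S*=112.2882
step 2: (k=2,j=0): S=121.8144, K−S=18.7556, hold=20.0889 ⇒ V=20.0889 continue | (k=2,j=1): S=143.3600, K−S=0.0000, hold=7.0047 ⇒ V=7.0047 continue | (k=2,j=2): S=168.7164, K−S=0.0000, hold=1.1156 ⇒ V=1.1156 continue  boundary S*=-
step 1: (k=1,j=0): S=132.1488, K−S=8.4212, hold=13.6507 ⇒ V=13.6507 continue | (k=1,j=1): S=155.5223, K−S=0.0000, hold=4.1139 ⇒ V=4.1139 continue  boundary S*=-
step 0: (k=0,j=0): S=143.3600, K−S=0.0000, hold=8.9614 ⇒ V=8.9614 continue  boundary S*=-

price = 8.9614
boundary = - - - 112.2882 121.8144
tree:
8.9614
13.6507 4.1139
20.0889 7.0047 1.1156
28.2818 11.6509 2.1884 0.0000
37.0630 18.7556 4.2929 0.0000 0.0000
45.1576 28.2818 8.4212 0.0000 0.0000 0.0000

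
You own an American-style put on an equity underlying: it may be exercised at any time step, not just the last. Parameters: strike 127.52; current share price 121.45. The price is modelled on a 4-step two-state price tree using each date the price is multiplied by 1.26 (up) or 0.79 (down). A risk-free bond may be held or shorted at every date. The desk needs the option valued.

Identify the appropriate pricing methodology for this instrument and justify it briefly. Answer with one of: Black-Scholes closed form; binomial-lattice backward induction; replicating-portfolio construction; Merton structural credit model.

Key observation: an American put (K = 127.52, S₀ = 121.45) on a 4-date tree has no closed form — the optimal stopping decision is embedded and must be resolved recursively from expiry.

framework: binomial-lattice backward induction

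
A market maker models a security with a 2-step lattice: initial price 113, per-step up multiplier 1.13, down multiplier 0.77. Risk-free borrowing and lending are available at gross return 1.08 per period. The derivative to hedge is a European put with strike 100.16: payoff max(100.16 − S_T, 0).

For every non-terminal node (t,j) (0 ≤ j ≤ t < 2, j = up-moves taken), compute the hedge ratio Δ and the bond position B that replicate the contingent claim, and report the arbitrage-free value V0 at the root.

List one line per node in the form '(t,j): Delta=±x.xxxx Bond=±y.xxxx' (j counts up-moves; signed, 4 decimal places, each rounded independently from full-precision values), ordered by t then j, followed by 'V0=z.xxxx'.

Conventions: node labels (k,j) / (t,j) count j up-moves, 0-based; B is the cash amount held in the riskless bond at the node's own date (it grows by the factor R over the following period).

(0,0): Delta=-0.1351 Bond=16.1874
(1,0): Delta=-1.0000 Bond=92.7407
(1,1): Delta=-0.0400 Bond=5.3440
V0=0.9255

Risk-neutral probability p* = (R−d)/(u−d) = (1.08−0.77)/(1.13−0.77) = 0.8611.
Expiry values: V(2,0)=33.1623, V(2,1)=1.8387, V(2,2)=0.0000
Node (1,0) S=87.0100: V=(p*·1.8387+(1−p*)·33.1623)/1.08=5.7307; Δ=(1.8387−33.1623)/(98.3213−66.9977)=-1.0000; B=V−Δ·S=92.7407
Node (1,1) S=127.6900: V=(p*·0.0000+(1−p*)·1.8387)/1.08=0.2365; Δ=(0.0000−1.8387)/(144.2897−98.3213)=-0.0400; B=V−Δ·S=5.3440
Node (0,0) S=113.0000: V=(p*·0.2365+(1−p*)·5.7307)/1.08=0.9255; Δ=(0.2365−5.7307)/(127.6900−87.0100)=-0.1351; B=V−Δ·S=16.1874
As a check, the time-0 holding Δ(0,0)·S0 + B(0,0) comes to 0.9255 — exactly V0.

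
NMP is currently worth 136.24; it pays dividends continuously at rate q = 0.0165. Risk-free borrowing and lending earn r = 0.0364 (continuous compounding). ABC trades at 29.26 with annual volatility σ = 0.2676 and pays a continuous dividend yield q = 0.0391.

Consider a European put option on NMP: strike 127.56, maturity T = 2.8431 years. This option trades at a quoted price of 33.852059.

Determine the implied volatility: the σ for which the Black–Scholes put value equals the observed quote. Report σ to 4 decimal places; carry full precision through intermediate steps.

At σ = 0.5125 the Black–Scholes value reproduces the quote:
σ√T = 0.5125·√2.8431 = 0.864152
d₁ = (ln(S/K) + (r−q+σ²/2)T) / (σ√T) = (ln(136.24/127.56) + (0.0364−0.0165+0.5125²/2)·2.8431) / 0.864152 = (0.065831 + 0.429957) / 0.864152 = 0.573728
d₂ = d₁ − σ√T = 0.573728 − 0.864152 = -0.290424
e^{−rT} = 0.901686
e^{−qT} = 0.954172
N(−d₁) = 0.283076,  N(−d₂) = 0.614254
V = K·e^{−rT}·N(−d₂) − S·e^{−qT}·N(−d₁) = 70.650922 − 36.798862 = 33.852059 (equal to the quote); since ∂V/∂σ > 0 for all σ, the implied volatility is unique

sigma = 0.5125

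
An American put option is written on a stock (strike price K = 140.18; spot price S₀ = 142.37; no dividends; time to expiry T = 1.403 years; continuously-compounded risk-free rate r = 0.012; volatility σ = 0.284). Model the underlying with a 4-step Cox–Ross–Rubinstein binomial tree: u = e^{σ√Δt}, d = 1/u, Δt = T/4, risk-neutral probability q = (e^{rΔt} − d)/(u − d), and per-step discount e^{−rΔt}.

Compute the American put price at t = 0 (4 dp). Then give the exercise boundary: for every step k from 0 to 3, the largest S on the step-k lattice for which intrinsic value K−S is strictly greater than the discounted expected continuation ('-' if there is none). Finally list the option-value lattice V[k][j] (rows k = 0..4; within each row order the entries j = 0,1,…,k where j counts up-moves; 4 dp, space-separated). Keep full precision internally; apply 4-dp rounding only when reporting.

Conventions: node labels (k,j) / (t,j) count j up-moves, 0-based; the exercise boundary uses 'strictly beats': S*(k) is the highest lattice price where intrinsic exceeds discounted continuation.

price = 15.9819
boundary = - - 101.7009 85.9563
tree:
15.9819
25.3000 5.6398
38.4791 10.6968 0.0000
54.2237 20.2880 0.0000 0.0000
67.5308 38.4791 0.0000 0.0000 0.0000

Δt=0.35075  u=1.18317  d=0.84519  q=0.47053  discount=0.99580
step 4 (expiry): payoffs max(K−S,0) = 67.5308 38.4791 0.0000 0.0000 0.0000
step 3: (k=3,j=0): S=85.9563, K−S=54.2237, hold=53.6349 ⇒ V=54.2237 exercise | (k=3,j=1): S=120.3294, K−S=19.8506, hold=20.2880 ⇒ V=20.2880 continue | (k=3,j=2): S=168.4478, K−S=0.0000, hold=0.0000 ⇒ V=0.0000 continue | (k=3,j=3): S=235.8083, K−S=0.0000, hold=0.0000 ⇒ V=0.0000 continue  boundary S*=85.9563
step 2: (k=2,j=0): S=101.7009, K−S=38.4791, hold=38.0952 ⇒ V=38.4791 exercise | (k=2,j=1): S=142.3700, K−S=0.0000, hold=10.6968 ⇒ V=10.6968 continue | (k=2,j=2): S=199.3022, K−S=0.0000, hold=0.0000 ⇒ V=0.0000 continue  boundary S*=101.7009
step 1: (k=1,j=0): S=120.3294, K−S=19.8506, hold=25.3000 ⇒ V=25.3000 continue | (k=1,j=1): S=168.4478, K−S=0.0000, hold=5.6398 ⇒ V=5.6398 continue  boundary S*=-
step 0: (k=0,j=0): S=142.3700, K−S=0.0000, hold=15.9819 ⇒ V=15.9819 continue  boundary S*=-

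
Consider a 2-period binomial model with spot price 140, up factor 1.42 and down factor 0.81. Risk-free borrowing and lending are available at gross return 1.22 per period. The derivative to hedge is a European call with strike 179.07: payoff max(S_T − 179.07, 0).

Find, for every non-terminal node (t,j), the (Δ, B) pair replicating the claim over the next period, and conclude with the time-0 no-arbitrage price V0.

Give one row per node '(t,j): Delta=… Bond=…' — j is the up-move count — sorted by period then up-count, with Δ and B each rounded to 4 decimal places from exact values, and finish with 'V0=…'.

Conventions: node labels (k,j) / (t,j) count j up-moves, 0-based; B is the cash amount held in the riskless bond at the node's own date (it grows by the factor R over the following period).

(0,0): Delta=0.6659 Bond=-61.8983
(1,0): Delta=0.0000 Bond=0.0000
(1,1): Delta=0.8512 Bond=-112.3529
V0=31.3312

No-arbitrage ⇒ martingale measure with p* = (R−d)/(u−d) = 0.6721.
At maturity the claim pays: V(2,0)=0.0000, V(2,1)=0.0000, V(2,2)=103.2260
  t=1,j=0: stock 113.4000 → up 161.0280 (V=0.0000), down 91.8540 (V=0.0000). Price 0.0000; hedge Δ=0.0000, bond B=0.0000.
  t=1,j=1: stock 198.8000 → up 282.2960 (V=103.2260), down 161.0280 (V=0.0000). Price 56.8700; hedge Δ=0.8512, bond B=-112.3529.
  t=0,j=0: stock 140.0000 → up 198.8000 (V=56.8700), down 113.4000 (V=0.0000). Price 31.3312; hedge Δ=0.6659, bond B=-61.8983.
Verification: the root portfolio costs Δ(0,0)·S0 + B(0,0) = 31.3312, matching V0.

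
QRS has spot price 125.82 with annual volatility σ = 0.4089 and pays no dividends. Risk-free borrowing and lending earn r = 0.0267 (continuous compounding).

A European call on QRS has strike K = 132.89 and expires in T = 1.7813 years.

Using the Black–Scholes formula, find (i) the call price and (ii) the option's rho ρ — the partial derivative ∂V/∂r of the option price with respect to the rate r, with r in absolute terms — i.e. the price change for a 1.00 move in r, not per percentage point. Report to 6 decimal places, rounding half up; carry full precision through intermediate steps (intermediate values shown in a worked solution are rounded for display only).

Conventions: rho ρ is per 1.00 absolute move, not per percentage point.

price = 26.707145
ρ = 87.462561

σ√T = 0.4089·√1.7813 = 0.545740
d₁ = (ln(S/K) + (r+σ²/2)T) / (σ√T) = (ln(125.82/132.89) + (0.0267+0.4089²/2)·1.7813) / 0.545740 = (-0.054669 + 0.196477) / 0.545740 = 0.259844
d₂ = d₁ − σ√T = 0.259844 − 0.545740 = -0.285896
e^{−rT} = 0.953553
N(d₁) = 0.602508,  N(d₂) = 0.387479
Call price V = S·N(d₁) − K·e^{−rT}·N(d₂) = 75.807555 − 49.100410 = 26.707145
ρ = K·T·e^{−rT}·N(d₂) = 87.462561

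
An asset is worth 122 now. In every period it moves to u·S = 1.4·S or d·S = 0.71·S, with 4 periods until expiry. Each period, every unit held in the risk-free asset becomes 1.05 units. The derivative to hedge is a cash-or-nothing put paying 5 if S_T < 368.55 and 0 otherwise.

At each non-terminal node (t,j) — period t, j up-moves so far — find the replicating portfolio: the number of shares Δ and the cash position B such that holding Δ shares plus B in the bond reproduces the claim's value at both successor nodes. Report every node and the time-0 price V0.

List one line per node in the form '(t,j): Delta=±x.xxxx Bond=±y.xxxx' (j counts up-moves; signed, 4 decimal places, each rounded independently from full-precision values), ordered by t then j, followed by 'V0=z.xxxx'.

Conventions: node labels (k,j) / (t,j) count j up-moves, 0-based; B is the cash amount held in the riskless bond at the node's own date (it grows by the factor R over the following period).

(0,0): Delta=-0.0061 Bond=4.6199
(1,0): Delta=0.0000 Bond=4.3192
(1,1): Delta=-0.0093 Bond=5.3983
(2,0): Delta=0.0000 Bond=4.5351
(2,1): Delta=0.0000 Bond=4.5351
(2,2): Delta=-0.0142 Bond=6.8346
(3,0): Delta=0.0000 Bond=4.7619
(3,1): Delta=0.0000 Bond=4.7619
(3,2): Delta=0.0000 Bond=4.7619
(3,3): Delta=-0.0216 Bond=9.6618
V0=3.8710

Risk-neutral probability p* = (R−d)/(u−d) = (1.05−0.71)/(1.4−0.71) = 0.4928.
Payoffs at expiry: V(4,0)=5.0000, V(4,1)=5.0000, V(4,2)=5.0000, V(4,3)=5.0000, V(4,4)=0.0000
(3,0): S=43.6651. Δ = (V_up−V_dn)/(S_up−S_dn) = (5.0000−5.0000)/(61.1312−31.0023) = 0.0000. V = [p*·5.0000 + (1−p*)·5.0000]/1.05 = 4.7619. B = V − Δ·S = 4.7619.
(3,1): S=86.1003. Δ = (V_up−V_dn)/(S_up−S_dn) = (5.0000−5.0000)/(120.5404−61.1312) = 0.0000. V = [p*·5.0000 + (1−p*)·5.0000]/1.05 = 4.7619. B = V − Δ·S = 4.7619.
(3,2): S=169.7752. Δ = (V_up−V_dn)/(S_up−S_dn) = (5.0000−5.0000)/(237.6853−120.5404) = 0.0000. V = [p*·5.0000 + (1−p*)·5.0000]/1.05 = 4.7619. B = V − Δ·S = 4.7619.
(3,3): S=334.7680. Δ = (V_up−V_dn)/(S_up−S_dn) = (0.0000−5.0000)/(468.6752−237.6853) = -0.0216. V = [p*·0.0000 + (1−p*)·5.0000]/1.05 = 2.4155. B = V − Δ·S = 9.6618.
(2,0): S=61.5002. Δ = (V_up−V_dn)/(S_up−S_dn) = (4.7619−4.7619)/(86.1003−43.6651) = 0.0000. V = [p*·4.7619 + (1−p*)·4.7619]/1.05 = 4.5351. B = V − Δ·S = 4.5351.
(2,1): S=121.2680. Δ = (V_up−V_dn)/(S_up−S_dn) = (4.7619−4.7619)/(169.7752−86.1003) = 0.0000. V = [p*·4.7619 + (1−p*)·4.7619]/1.05 = 4.5351. B = V − Δ·S = 4.5351.
(2,2): S=239.1200. Δ = (V_up−V_dn)/(S_up−S_dn) = (2.4155−4.7619)/(334.7680−169.7752) = -0.0142. V = [p*·2.4155 + (1−p*)·4.7619]/1.05 = 3.4340. B = V − Δ·S = 6.8346.
(1,0): S=86.6200. Δ = (V_up−V_dn)/(S_up−S_dn) = (4.5351−4.5351)/(121.2680−61.5002) = 0.0000. V = [p*·4.5351 + (1−p*)·4.5351]/1.05 = 4.3192. B = V − Δ·S = 4.3192.
(1,1): S=170.8000. Δ = (V_up−V_dn)/(S_up−S_dn) = (3.4340−4.5351)/(239.1200−121.2680) = -0.0093. V = [p*·3.4340 + (1−p*)·4.5351]/1.05 = 3.8024. B = V − Δ·S = 5.3983.
(0,0): S=122.0000. Δ = (V_up−V_dn)/(S_up−S_dn) = (3.8024−4.3192)/(170.8000−86.6200) = -0.0061. V = [p*·3.8024 + (1−p*)·4.3192]/1.05 = 3.8710. B = V − Δ·S = 4.6199.
Sanity check at the root: Δ(0,0)·S0 + B(0,0) reproduces V0 = 3.8710.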